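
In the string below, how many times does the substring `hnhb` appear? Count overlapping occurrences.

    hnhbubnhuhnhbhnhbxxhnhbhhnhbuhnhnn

5

Sliding a length-4 window over the 34 characters (31 positions):
  position 1–4: hnhb
  position 10–13: hnhb
  position 14–17: hnhb
  position 20–23: hnhb
  position 25–28: hnhb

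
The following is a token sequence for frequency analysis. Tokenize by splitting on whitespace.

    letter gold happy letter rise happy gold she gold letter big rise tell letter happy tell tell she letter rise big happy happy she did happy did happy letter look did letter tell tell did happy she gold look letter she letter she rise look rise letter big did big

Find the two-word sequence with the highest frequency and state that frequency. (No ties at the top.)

Bigram frequencies (highest first):
  did happy: 3
  happy letter: 2
  letter rise: 2
  she gold: 2
  letter big: 2
  tell tell: 2
  … (33 more, each ≤ 2)

"did happy", 3 times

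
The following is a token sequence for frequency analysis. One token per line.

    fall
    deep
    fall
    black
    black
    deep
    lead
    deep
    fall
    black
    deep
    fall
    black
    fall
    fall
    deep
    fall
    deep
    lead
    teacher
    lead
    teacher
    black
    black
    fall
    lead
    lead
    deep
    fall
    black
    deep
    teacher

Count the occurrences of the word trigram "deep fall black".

Scanning the 30 overlapping trigram windows for "deep fall black":
  position 2–4: deep fall black
  position 8–10: deep fall black
  position 11–13: deep fall black
  position 28–30: deep fall black

4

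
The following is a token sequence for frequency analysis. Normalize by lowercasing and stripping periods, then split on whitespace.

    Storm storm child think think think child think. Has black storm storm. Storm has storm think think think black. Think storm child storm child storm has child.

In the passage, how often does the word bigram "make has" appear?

0

Scanning the 26 overlapping bigram windows for "make has":
  (none found)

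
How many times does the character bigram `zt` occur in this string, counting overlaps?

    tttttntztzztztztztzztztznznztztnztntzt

11

Sliding a length-2 window over the 38 characters (37 positions):
  position 8–9: zt
  position 11–12: zt
  position 13–14: zt
  position 15–16: zt
  position 17–18: zt
  position 20–21: zt
  position 22–23: zt
  position 28–29: zt
  position 30–31: zt
  position 33–34: zt
  … (1 more)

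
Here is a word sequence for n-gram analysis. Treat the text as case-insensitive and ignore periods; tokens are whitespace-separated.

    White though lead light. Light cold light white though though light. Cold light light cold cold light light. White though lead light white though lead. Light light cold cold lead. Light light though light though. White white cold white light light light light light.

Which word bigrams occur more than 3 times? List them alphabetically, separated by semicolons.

Bigram counts meeting the condition (more than 3 times):
  lead light: 4
  light cold: 4
  light light: 9
  white though: 4

lead light; light cold; light light; white though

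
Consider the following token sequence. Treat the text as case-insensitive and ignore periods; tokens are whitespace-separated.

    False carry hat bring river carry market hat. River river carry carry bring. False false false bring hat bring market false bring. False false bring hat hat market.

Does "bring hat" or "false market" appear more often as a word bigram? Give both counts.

"bring hat": 2 occurrences
"false market": 0 occurrences

"bring hat" (2 vs 0)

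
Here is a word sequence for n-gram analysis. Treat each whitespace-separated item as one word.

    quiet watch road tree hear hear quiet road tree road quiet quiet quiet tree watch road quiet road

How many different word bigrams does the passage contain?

18 tokens → 17 bigram windows in total.
Repeated bigrams (each contributes count−1 duplicates):
  quiet quiet: 2
  quiet road: 2
  road quiet: 2
  road tree: 2
  watch road: 2
5 duplicate windows → 17 − 5 = 12 distinct.

12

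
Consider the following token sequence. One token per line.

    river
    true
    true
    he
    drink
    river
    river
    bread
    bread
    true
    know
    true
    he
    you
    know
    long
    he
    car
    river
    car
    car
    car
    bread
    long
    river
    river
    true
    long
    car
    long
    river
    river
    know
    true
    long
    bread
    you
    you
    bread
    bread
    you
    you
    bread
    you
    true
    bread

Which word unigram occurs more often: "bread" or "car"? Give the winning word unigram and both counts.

"bread" (8 vs 5)

"bread": 8 occurrences
"car": 5 occurrences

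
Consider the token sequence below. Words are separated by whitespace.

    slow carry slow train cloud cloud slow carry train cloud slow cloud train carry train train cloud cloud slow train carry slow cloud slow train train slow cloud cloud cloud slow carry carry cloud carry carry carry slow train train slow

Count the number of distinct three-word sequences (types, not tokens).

31

41 tokens → 39 trigram windows in total.
Repeated trigrams (each contributes count−1 duplicates):
  cloud cloud slow: 3
  carry slow train: 2
  cloud slow carry: 2
  cloud slow train: 2
  slow train train: 2
  train cloud cloud: 2
  train train slow: 2
8 duplicate windows → 39 − 8 = 31 distinct.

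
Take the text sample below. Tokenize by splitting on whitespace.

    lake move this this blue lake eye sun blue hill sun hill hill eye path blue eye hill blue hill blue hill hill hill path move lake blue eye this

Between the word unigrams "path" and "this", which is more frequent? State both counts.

"this" (3 vs 2)

"path": 2 occurrences
"this": 3 occurrences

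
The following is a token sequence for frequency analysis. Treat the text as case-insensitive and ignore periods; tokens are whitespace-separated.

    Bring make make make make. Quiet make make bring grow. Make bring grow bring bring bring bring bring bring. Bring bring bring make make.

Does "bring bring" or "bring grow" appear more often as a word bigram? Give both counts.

"bring bring" (8 vs 2)

"bring bring": 8 occurrences
"bring grow": 2 occurrences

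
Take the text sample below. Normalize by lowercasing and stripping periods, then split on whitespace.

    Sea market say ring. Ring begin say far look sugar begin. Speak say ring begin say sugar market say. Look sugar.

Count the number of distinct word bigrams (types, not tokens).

15

21 tokens → 20 bigram windows in total.
Repeated bigrams (each contributes count−1 duplicates):
  begin say: 2
  look sugar: 2
  market say: 2
  ring begin: 2
  say ring: 2
5 duplicate windows → 20 − 5 = 15 distinct.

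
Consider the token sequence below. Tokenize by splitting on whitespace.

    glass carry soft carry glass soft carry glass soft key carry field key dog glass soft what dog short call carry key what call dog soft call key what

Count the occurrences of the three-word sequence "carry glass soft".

Scanning the 27 overlapping trigram windows for "carry glass soft":
  position 4–6: carry glass soft
  position 7–9: carry glass soft

2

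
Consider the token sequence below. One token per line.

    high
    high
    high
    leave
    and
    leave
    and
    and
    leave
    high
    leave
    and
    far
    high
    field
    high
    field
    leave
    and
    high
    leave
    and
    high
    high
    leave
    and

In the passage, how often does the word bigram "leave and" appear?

6

Scanning the 25 overlapping bigram windows for "leave and":
  position 4–5: leave and
  position 6–7: leave and
  position 11–12: leave and
  position 18–19: leave and
  position 21–22: leave and
  position 25–26: leave and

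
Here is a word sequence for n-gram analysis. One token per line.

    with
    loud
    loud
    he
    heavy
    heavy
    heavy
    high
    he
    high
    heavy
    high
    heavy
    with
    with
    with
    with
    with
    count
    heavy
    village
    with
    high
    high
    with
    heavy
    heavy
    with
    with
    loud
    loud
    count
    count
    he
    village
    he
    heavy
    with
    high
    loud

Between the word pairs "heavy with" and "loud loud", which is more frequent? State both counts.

"heavy with": 3 occurrences
"loud loud": 2 occurrences

"heavy with" (3 vs 2)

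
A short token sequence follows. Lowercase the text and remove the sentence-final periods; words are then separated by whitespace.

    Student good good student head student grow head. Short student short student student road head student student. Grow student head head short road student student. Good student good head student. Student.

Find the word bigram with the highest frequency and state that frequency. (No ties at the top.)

Bigram frequencies (highest first):
  student student: 4
  student good: 3
  head student: 3
  good student: 2
  student head: 2
  student grow: 2
  … (12 more, each ≤ 2)

"student student", 4 times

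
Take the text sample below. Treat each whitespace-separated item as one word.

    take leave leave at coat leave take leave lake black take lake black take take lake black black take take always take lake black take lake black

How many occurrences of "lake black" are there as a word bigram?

Scanning the 26 overlapping bigram windows for "lake black":
  position 9–10: lake black
  position 12–13: lake black
  position 16–17: lake black
  position 23–24: lake black
  position 26–27: lake black

5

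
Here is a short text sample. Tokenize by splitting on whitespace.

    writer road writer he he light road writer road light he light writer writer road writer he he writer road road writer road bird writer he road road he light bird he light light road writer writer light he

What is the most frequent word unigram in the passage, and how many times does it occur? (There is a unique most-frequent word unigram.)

"writer", 11 times

Unigram frequencies (highest first):
  writer: 11
  road: 10
  he: 9
  light: 7
  bird: 2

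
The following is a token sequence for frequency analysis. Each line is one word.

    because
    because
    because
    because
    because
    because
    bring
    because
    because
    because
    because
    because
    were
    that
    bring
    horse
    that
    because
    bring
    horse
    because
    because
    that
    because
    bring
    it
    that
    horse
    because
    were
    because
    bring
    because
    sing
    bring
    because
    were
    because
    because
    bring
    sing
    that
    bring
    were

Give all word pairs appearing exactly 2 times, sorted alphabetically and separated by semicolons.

bring horse; horse because; that because; that bring; were because

Bigram counts meeting the condition (exactly 2 times):
  bring horse: 2
  horse because: 2
  that because: 2
  that bring: 2
  were because: 2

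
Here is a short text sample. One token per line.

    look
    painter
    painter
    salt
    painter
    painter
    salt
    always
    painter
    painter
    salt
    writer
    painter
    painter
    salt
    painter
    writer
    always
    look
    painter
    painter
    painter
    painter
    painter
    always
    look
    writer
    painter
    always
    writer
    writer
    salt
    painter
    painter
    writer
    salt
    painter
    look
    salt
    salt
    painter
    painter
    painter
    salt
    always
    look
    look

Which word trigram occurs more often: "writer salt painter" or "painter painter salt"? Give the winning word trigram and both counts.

"writer salt painter": 2 occurrences
"painter painter salt": 5 occurrences

"painter painter salt" (5 vs 2)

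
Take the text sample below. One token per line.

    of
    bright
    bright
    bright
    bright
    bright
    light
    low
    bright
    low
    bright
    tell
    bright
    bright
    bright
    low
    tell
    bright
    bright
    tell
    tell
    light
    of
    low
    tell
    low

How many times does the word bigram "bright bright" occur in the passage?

Scanning the 25 overlapping bigram windows for "bright bright":
  position 2–3: bright bright
  position 3–4: bright bright
  position 4–5: bright bright
  position 5–6: bright bright
  position 13–14: bright bright
  position 14–15: bright bright
  position 18–19: bright bright

7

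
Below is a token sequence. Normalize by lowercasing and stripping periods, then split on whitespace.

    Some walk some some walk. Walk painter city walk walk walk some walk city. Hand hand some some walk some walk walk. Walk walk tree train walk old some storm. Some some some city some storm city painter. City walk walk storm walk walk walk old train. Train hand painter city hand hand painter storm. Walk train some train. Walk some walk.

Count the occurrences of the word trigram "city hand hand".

Scanning the 60 overlapping trigram windows for "city hand hand":
  position 14–16: city hand hand
  position 51–53: city hand hand

2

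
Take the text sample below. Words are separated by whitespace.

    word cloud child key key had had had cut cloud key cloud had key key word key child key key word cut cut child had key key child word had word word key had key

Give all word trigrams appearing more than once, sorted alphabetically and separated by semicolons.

child key key; had key key; key key word

Trigram counts meeting the condition (more than once):
  child key key: 2
  had key key: 2
  key key word: 2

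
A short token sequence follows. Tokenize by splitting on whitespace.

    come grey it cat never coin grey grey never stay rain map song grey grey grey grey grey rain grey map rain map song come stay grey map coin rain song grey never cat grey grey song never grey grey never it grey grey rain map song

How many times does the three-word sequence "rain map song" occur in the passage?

3

Scanning the 45 overlapping trigram windows for "rain map song":
  position 11–13: rain map song
  position 22–24: rain map song
  position 45–47: rain map song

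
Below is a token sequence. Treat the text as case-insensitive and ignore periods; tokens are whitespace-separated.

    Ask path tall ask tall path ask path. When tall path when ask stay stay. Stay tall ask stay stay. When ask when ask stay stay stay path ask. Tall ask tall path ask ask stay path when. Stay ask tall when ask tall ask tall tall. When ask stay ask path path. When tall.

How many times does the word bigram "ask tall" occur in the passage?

Scanning the 54 overlapping bigram windows for "ask tall":
  position 4–5: ask tall
  position 29–30: ask tall
  position 31–32: ask tall
  position 40–41: ask tall
  position 43–44: ask tall
  position 45–46: ask tall

6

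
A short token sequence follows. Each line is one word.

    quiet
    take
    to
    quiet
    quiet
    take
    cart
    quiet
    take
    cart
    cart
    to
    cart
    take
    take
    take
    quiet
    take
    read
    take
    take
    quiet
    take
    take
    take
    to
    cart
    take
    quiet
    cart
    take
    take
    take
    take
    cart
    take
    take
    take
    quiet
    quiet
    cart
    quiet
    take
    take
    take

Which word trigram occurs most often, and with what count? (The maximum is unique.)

Trigram frequencies (highest first):
  take take take: 6
  cart take take: 3
  take take quiet: 3
  quiet take cart: 2
  cart quiet take: 2
  to cart take: 2
  … (23 more, each ≤ 2)

"take take take", 6 times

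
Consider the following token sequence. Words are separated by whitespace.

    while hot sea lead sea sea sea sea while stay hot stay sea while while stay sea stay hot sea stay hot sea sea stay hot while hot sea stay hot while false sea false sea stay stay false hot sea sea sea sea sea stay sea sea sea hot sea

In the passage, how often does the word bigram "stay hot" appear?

5

Scanning the 50 overlapping bigram windows for "stay hot":
  position 10–11: stay hot
  position 18–19: stay hot
  position 21–22: stay hot
  position 25–26: stay hot
  position 30–31: stay hot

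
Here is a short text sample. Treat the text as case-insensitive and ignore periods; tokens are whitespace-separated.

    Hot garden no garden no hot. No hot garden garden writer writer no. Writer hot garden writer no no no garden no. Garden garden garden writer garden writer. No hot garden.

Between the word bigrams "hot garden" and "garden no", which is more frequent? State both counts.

"hot garden": 4 occurrences
"garden no": 3 occurrences

"hot garden" (4 vs 3)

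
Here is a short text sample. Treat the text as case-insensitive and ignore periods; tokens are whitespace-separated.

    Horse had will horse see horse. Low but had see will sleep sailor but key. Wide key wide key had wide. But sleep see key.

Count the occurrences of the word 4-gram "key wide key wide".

Scanning the 22 overlapping 4-gram windows for "key wide key wide":
  position 15–18: key wide key wide

1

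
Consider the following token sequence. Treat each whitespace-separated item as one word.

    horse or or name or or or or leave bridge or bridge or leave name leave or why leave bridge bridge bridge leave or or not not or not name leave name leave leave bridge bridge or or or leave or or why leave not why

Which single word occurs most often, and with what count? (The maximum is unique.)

Unigram frequencies (highest first):
  or: 17
  leave: 10
  bridge: 7
  name: 4
  not: 4
  why: 3
  … (1 more, each ≤ 1)

"or", 17 times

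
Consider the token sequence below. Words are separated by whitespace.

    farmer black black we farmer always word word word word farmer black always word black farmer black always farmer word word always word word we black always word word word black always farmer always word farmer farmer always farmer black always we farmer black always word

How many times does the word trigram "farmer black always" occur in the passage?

Scanning the 44 overlapping trigram windows for "farmer black always":
  position 11–13: farmer black always
  position 16–18: farmer black always
  position 39–41: farmer black always
  position 43–45: farmer black always

4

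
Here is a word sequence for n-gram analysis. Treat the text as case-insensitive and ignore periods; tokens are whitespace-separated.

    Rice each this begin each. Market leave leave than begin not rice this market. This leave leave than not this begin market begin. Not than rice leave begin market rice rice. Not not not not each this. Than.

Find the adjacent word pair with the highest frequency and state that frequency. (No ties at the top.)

Bigram frequencies (highest first):
  not not: 3
  each this: 2
  this begin: 2
  leave leave: 2
  leave than: 2
  begin not: 2
  … (23 more, each ≤ 2)

"not not", 3 times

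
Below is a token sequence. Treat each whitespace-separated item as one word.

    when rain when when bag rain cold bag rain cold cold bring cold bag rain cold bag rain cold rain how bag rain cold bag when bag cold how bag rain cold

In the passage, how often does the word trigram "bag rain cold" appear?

6

Scanning the 30 overlapping trigram windows for "bag rain cold":
  position 5–7: bag rain cold
  position 8–10: bag rain cold
  position 14–16: bag rain cold
  position 17–19: bag rain cold
  position 22–24: bag rain cold
  position 30–32: bag rain cold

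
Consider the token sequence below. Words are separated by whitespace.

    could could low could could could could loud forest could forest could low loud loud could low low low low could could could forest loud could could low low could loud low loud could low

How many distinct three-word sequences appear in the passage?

25

35 tokens → 33 trigram windows in total.
Repeated trigrams (each contributes count−1 duplicates):
  could could could: 3
  could could low: 2
  could low low: 2
  loud could low: 2
  low could could: 2
  low low could: 2
  low low low: 2
8 duplicate windows → 33 − 8 = 25 distinct.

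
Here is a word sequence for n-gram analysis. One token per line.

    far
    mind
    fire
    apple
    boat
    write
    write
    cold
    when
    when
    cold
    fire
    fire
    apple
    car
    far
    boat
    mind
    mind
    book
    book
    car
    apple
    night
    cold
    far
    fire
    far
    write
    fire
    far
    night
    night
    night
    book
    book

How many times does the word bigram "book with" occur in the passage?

0

Scanning the 35 overlapping bigram windows for "book with":
  (none found)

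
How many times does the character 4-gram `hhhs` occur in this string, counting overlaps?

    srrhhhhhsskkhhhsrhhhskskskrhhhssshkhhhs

Sliding a length-4 window over the 39 characters (36 positions):
  position 6–9: hhhs
  position 13–16: hhhs
  position 18–21: hhhs
  position 28–31: hhhs
  position 36–39: hhhs

5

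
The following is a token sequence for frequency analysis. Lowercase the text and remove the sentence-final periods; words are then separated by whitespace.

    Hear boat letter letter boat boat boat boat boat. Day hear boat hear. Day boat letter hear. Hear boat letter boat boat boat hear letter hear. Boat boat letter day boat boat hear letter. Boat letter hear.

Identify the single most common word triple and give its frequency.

Trigram frequencies (highest first):
  boat boat boat: 4
  hear boat letter: 2
  letter boat boat: 2
  boat letter hear: 2
  boat boat hear: 2
  boat hear letter: 2
  … (21 more, each ≤ 1)

"boat boat boat", 4 times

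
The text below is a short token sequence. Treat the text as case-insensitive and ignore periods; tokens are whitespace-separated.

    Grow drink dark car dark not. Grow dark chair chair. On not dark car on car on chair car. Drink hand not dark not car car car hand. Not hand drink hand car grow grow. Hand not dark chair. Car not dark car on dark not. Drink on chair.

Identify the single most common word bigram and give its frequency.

"not dark", 4 times

Bigram frequencies (highest first):
  not dark: 4
  dark car: 3
  dark not: 3
  car on: 3
  hand not: 3
  dark chair: 2
  … (26 more, each ≤ 2)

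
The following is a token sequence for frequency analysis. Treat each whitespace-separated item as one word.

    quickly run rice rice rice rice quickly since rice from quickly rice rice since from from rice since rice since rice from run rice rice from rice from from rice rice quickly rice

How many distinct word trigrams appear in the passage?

25

33 tokens → 31 trigram windows in total.
Repeated trigrams (each contributes count−1 duplicates):
  from from rice: 2
  rice rice quickly: 2
  rice rice rice: 2
  rice since rice: 2
  run rice rice: 2
  since rice from: 2
6 duplicate windows → 31 − 6 = 25 distinct.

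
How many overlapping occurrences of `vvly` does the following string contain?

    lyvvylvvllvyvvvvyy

Sliding a length-4 window over the 18 characters (15 positions):
  (no match at any position)

0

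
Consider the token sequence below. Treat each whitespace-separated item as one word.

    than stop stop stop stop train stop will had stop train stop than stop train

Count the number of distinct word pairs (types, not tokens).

15 tokens → 14 bigram windows in total.
Repeated bigrams (each contributes count−1 duplicates):
  stop stop: 3
  stop train: 3
  than stop: 2
  train stop: 2
6 duplicate windows → 14 − 6 = 8 distinct.

8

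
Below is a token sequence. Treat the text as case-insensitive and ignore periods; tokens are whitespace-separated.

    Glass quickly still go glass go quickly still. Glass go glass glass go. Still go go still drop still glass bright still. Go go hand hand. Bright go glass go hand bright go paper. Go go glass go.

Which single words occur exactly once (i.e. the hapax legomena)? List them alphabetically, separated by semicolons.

drop; paper

Unigram counts meeting the condition (exactly once (i.e. the hapax legomena)):
  drop: 1
  paper: 1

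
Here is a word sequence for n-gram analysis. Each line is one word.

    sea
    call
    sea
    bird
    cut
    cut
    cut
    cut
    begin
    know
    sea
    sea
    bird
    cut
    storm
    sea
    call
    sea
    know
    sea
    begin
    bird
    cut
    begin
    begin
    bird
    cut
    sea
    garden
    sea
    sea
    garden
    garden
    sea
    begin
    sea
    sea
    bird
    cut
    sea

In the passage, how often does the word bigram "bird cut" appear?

Scanning the 39 overlapping bigram windows for "bird cut":
  position 4–5: bird cut
  position 13–14: bird cut
  position 22–23: bird cut
  position 26–27: bird cut
  position 38–39: bird cut

5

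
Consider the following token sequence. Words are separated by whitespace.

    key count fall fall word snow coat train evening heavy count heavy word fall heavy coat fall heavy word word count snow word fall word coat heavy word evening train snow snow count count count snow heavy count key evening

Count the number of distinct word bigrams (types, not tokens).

31

40 tokens → 39 bigram windows in total.
Repeated bigrams (each contributes count−1 duplicates):
  heavy word: 3
  count count: 2
  count snow: 2
  fall heavy: 2
  fall word: 2
  heavy count: 2
  word fall: 2
8 duplicate windows → 39 − 8 = 31 distinct.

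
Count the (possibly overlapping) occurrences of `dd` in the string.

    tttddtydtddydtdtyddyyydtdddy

5

Sliding a length-2 window over the 28 characters (27 positions):
  position 4–5: dd
  position 10–11: dd
  position 18–19: dd
  position 25–26: dd
  position 26–27: dd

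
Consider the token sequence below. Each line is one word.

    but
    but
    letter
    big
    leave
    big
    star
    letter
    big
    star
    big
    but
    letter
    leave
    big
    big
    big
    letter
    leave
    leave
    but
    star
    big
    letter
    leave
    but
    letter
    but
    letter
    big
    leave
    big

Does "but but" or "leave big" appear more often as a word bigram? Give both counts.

"but but": 1 occurrence
"leave big": 3 occurrences

"leave big" (3 vs 1)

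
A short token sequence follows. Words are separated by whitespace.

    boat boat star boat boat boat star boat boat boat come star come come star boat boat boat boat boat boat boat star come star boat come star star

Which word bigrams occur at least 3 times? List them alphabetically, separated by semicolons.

boat boat; boat star; come star; star boat

Bigram counts meeting the condition (at least 3 times):
  boat boat: 11
  boat star: 3
  come star: 4
  star boat: 4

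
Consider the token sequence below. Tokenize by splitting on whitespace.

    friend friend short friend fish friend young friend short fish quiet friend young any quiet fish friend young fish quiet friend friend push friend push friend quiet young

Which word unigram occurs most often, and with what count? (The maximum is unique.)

Unigram frequencies (highest first):
  friend: 11
  fish: 4
  young: 4
  quiet: 4
  short: 2
  push: 2
  … (1 more, each ≤ 1)

"friend", 11 times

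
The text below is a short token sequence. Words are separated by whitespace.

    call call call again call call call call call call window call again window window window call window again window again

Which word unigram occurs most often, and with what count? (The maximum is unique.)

"call", 11 times

Unigram frequencies (highest first):
  call: 11
  window: 6
  again: 4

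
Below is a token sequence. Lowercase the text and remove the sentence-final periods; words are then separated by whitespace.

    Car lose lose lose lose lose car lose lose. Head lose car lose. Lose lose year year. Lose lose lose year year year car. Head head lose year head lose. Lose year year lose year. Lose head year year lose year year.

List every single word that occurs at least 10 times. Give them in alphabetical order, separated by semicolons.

lose; year

Unigram counts meeting the condition (at least 10 times):
  lose: 20
  year: 13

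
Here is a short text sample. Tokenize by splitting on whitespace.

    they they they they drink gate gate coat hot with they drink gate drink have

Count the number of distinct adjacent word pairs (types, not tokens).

10

15 tokens → 14 bigram windows in total.
Repeated bigrams (each contributes count−1 duplicates):
  they they: 3
  drink gate: 2
  they drink: 2
4 duplicate windows → 14 − 4 = 10 distinct.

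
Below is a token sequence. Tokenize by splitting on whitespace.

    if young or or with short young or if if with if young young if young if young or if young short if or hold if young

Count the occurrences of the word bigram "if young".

Scanning the 26 overlapping bigram windows for "if young":
  position 1–2: if young
  position 12–13: if young
  position 15–16: if young
  position 17–18: if young
  position 20–21: if young
  position 26–27: if young

6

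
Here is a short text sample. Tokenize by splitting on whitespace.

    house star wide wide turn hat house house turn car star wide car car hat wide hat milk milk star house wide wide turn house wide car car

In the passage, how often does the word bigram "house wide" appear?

Scanning the 27 overlapping bigram windows for "house wide":
  position 21–22: house wide
  position 25–26: house wide

2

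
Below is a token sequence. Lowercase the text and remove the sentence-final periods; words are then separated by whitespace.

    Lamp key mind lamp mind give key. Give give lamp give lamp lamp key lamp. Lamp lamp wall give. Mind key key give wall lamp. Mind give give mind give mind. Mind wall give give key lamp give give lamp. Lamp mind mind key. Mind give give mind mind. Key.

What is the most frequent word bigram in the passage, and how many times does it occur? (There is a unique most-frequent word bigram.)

Bigram frequencies (highest first):
  give give: 5
  mind give: 4
  lamp lamp: 4
  give mind: 4
  lamp mind: 3
  give lamp: 3
  … (15 more, each ≤ 3)

"give give", 5 times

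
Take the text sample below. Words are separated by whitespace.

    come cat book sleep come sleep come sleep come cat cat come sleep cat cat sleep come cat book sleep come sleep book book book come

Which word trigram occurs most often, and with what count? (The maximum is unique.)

Trigram frequencies (highest first):
  sleep come sleep: 3
  come cat book: 2
  cat book sleep: 2
  book sleep come: 2
  come sleep come: 2
  sleep come cat: 2
  … (11 more, each ≤ 1)

"sleep come sleep", 3 times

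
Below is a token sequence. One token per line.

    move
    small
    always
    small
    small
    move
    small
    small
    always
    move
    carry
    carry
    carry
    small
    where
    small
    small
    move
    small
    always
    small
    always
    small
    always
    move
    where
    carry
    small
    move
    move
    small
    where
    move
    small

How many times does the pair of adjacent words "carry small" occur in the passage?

2

Scanning the 33 overlapping bigram windows for "carry small":
  position 13–14: carry small
  position 27–28: carry small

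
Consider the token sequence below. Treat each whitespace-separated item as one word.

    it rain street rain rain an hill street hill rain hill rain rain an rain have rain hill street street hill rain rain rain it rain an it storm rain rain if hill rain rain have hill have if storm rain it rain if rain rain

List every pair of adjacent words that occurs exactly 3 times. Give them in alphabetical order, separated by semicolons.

Bigram counts meeting the condition (exactly 3 times):
  it rain: 3
  rain an: 3

it rain; rain an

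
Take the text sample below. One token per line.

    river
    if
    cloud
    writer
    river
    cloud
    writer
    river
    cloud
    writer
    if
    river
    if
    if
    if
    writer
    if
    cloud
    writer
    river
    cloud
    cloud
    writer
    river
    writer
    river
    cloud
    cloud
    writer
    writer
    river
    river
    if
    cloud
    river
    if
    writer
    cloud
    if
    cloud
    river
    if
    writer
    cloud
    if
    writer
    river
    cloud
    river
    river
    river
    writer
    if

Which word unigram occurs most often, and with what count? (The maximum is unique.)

Unigram frequencies (highest first):
  river: 15
  cloud: 13
  writer: 13
  if: 12

"river", 15 times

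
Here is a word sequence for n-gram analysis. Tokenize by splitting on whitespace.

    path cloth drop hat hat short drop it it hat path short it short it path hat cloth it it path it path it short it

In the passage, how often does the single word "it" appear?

9

Scanning the 26 tokens for "it":
  position 8: it
  position 9: it
  position 13: it
  position 15: it
  position 19: it
  position 20: it
  position 22: it
  position 24: it
  position 26: it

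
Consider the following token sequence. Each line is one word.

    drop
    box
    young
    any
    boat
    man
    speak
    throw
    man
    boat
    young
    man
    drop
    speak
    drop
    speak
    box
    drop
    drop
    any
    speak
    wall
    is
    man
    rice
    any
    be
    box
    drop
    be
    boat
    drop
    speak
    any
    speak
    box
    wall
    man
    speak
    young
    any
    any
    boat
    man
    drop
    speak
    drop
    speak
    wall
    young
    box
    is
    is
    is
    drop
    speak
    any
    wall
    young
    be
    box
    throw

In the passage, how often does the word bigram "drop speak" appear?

Scanning the 61 overlapping bigram windows for "drop speak":
  position 13–14: drop speak
  position 15–16: drop speak
  position 32–33: drop speak
  position 45–46: drop speak
  position 47–48: drop speak
  position 55–56: drop speak

6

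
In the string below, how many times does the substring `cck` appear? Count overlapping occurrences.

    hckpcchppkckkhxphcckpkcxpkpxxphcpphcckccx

Sliding a length-3 window over the 41 characters (39 positions):
  position 18–20: cck
  position 36–38: cck

2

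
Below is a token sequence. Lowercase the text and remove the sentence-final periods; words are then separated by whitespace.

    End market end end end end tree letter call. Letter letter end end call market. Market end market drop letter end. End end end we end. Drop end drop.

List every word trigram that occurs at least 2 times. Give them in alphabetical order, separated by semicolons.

end end end; letter end end

Trigram counts meeting the condition (at least 2 times):
  end end end: 4
  letter end end: 2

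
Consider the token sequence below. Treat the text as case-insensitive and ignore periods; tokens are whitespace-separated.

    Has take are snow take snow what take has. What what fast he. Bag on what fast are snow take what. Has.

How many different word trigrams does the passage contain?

19

22 tokens → 20 trigram windows in total.
Repeated trigrams (each contributes count−1 duplicates):
  are snow take: 2
1 duplicate windows → 20 − 1 = 19 distinct.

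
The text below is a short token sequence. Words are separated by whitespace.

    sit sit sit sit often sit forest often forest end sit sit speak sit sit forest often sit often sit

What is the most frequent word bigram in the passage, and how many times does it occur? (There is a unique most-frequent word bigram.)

Bigram frequencies (highest first):
  sit sit: 5
  often sit: 3
  sit often: 2
  sit forest: 2
  forest often: 2
  often forest: 1
  … (4 more, each ≤ 1)

"sit sit", 5 times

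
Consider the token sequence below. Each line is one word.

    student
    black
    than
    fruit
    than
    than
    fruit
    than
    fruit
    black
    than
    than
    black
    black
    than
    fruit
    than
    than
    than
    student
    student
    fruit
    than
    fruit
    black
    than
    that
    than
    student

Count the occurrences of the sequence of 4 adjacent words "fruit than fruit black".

2

Scanning the 26 overlapping 4-gram windows for "fruit than fruit black":
  position 7–10: fruit than fruit black
  position 22–25: fruit than fruit black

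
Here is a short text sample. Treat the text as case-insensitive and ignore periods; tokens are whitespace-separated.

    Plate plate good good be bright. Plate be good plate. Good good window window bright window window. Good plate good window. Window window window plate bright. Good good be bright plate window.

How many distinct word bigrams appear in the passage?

18

32 tokens → 31 bigram windows in total.
Repeated bigrams (each contributes count−1 duplicates):
  window window: 5
  good good: 3
  plate good: 3
  be bright: 2
  bright plate: 2
  good be: 2
  good plate: 2
  good window: 2
13 duplicate windows → 31 − 13 = 18 distinct.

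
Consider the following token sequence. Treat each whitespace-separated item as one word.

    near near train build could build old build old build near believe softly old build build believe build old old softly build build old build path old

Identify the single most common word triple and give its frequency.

Trigram frequencies (highest first):
  build old build: 3
  near near train: 1
  near train build: 1
  train build could: 1
  build could build: 1
  could build old: 1
  … (17 more, each ≤ 1)

"build old build", 3 times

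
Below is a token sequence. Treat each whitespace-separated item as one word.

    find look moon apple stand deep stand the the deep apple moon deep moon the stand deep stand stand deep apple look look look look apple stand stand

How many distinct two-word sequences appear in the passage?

19

28 tokens → 27 bigram windows in total.
Repeated bigrams (each contributes count−1 duplicates):
  look look: 3
  stand deep: 3
  apple stand: 2
  deep apple: 2
  deep stand: 2
  stand stand: 2
8 duplicate windows → 27 − 8 = 19 distinct.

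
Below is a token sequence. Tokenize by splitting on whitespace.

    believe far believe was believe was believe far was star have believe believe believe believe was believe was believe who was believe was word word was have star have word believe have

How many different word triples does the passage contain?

24

32 tokens → 30 trigram windows in total.
Repeated trigrams (each contributes count−1 duplicates):
  believe was believe: 4
  was believe was: 3
  believe believe believe: 2
6 duplicate windows → 30 − 6 = 24 distinct.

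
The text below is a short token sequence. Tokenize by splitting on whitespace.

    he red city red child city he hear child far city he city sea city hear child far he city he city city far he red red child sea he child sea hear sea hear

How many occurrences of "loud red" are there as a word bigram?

0

Scanning the 34 overlapping bigram windows for "loud red":
  (none found)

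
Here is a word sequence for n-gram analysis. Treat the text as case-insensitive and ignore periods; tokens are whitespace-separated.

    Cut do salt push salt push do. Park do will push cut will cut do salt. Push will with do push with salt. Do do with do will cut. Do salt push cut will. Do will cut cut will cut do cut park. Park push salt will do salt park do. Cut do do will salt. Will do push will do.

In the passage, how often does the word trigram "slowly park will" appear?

0

Scanning the 59 overlapping trigram windows for "slowly park will":
  (none found)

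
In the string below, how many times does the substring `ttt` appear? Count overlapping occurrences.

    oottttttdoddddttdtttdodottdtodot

Sliding a length-3 window over the 32 characters (30 positions):
  position 3–5: ttt
  position 4–6: ttt
  position 5–7: ttt
  position 6–8: ttt
  position 18–20: ttt

5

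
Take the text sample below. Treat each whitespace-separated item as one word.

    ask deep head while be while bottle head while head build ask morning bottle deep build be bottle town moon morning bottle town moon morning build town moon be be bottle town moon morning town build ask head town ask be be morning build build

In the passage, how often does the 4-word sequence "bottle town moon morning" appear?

3

Scanning the 42 overlapping 4-gram windows for "bottle town moon morning":
  position 18–21: bottle town moon morning
  position 22–25: bottle town moon morning
  position 31–34: bottle town moon morning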